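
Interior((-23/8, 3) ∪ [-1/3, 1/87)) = (-23/8, 3)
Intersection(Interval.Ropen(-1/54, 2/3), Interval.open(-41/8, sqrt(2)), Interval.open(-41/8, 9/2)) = Interval.Ropen(-1/54, 2/3)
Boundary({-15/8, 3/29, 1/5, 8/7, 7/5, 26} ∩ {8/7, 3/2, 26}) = {8/7, 26}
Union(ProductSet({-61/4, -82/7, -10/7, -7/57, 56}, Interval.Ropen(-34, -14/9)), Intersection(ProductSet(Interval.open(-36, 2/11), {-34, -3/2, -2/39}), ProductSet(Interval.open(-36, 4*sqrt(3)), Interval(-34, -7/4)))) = Union(ProductSet({-61/4, -82/7, -10/7, -7/57, 56}, Interval.Ropen(-34, -14/9)), ProductSet(Interval.open(-36, 2/11), {-34}))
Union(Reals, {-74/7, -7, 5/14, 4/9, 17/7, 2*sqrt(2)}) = Reals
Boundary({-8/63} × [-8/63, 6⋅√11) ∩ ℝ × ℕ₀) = {-8/63} × {0, 1, …, 19}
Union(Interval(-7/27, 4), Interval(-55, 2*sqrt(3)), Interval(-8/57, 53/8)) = Interval(-55, 53/8)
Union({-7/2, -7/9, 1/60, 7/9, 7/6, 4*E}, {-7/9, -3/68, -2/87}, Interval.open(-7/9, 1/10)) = Union({-7/2, 7/9, 7/6, 4*E}, Interval.Ropen(-7/9, 1/10))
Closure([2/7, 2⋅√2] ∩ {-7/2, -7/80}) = ∅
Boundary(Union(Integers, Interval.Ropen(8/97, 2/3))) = Union(Complement(Integers, Interval.open(8/97, 2/3)), {8/97, 2/3})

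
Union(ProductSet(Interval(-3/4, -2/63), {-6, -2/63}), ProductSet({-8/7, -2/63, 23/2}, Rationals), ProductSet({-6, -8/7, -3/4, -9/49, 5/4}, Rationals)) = Union(ProductSet({-6, -8/7, -3/4, -9/49, -2/63, 5/4, 23/2}, Rationals), ProductSet(Interval(-3/4, -2/63), {-6, -2/63}))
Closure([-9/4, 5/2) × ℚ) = [-9/4, 5/2] × ℝ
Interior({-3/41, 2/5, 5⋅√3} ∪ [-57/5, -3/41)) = (-57/5, -3/41)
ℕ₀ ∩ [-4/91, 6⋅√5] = {0, 1, …, 13}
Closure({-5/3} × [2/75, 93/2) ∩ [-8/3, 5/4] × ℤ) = {-5/3} × {1, 2, …, 46}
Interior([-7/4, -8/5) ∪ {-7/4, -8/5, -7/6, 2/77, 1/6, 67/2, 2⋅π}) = (-7/4, -8/5)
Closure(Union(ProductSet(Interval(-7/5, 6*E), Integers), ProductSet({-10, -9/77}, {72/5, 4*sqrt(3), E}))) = Union(ProductSet({-10, -9/77}, {72/5, 4*sqrt(3), E}), ProductSet(Interval(-7/5, 6*E), Integers))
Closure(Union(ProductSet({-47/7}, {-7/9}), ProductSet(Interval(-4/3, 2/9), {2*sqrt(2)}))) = Union(ProductSet({-47/7}, {-7/9}), ProductSet(Interval(-4/3, 2/9), {2*sqrt(2)}))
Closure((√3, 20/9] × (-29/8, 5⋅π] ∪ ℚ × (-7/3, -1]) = (ℚ × (-7/3, -1]) ∪ ({20/9, √3} × [-29/8, 5⋅π]) ∪ ([√3, 20/9] × {-29/8, 5⋅π}) ∪ ((√3, 20/9] × (-29/8, 5⋅π]) ∪ (((-∞, √3] ∪ [20/9, ∞)) × [-7/3, -1])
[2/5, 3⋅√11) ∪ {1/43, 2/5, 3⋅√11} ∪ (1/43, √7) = [1/43, 3⋅√11]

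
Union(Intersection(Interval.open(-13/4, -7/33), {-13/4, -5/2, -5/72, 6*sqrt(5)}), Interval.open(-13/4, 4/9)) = Interval.open(-13/4, 4/9)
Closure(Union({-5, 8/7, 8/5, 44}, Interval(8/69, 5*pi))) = Union({-5, 44}, Interval(8/69, 5*pi))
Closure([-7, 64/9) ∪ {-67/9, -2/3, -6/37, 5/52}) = {-67/9} ∪ [-7, 64/9]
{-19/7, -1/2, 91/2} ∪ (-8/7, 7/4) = {-19/7, 91/2} ∪ (-8/7, 7/4)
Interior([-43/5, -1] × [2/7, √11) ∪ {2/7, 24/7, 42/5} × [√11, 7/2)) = (-43/5, -1) × (2/7, √11)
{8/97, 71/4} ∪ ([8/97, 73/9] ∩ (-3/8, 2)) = [8/97, 2) ∪ {71/4}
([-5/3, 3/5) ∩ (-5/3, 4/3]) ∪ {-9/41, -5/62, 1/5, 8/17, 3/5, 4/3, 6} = (-5/3, 3/5] ∪ {4/3, 6}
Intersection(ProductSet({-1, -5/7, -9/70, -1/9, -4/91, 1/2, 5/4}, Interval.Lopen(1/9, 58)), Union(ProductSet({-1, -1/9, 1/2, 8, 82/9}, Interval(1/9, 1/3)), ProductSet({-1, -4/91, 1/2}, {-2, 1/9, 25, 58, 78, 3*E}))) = Union(ProductSet({-1, -1/9, 1/2}, Interval.Lopen(1/9, 1/3)), ProductSet({-1, -4/91, 1/2}, {25, 58, 3*E}))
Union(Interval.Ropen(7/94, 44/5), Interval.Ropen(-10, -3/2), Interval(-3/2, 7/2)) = Interval.Ropen(-10, 44/5)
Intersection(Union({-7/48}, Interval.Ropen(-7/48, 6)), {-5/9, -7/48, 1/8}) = {-7/48, 1/8}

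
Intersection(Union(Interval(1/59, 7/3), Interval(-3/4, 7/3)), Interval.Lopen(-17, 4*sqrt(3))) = Interval(-3/4, 7/3)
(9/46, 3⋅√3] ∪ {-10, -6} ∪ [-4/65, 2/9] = {-10, -6} ∪ [-4/65, 3⋅√3]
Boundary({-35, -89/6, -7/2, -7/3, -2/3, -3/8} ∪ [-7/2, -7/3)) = {-35, -89/6, -7/2, -7/3, -2/3, -3/8}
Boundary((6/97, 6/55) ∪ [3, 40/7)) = {6/97, 6/55, 3, 40/7}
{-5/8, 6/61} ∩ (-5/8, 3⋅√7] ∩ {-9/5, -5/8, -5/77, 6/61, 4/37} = {6/61}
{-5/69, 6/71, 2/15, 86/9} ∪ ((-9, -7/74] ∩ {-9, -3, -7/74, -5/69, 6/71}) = {-3, -7/74, -5/69, 6/71, 2/15, 86/9}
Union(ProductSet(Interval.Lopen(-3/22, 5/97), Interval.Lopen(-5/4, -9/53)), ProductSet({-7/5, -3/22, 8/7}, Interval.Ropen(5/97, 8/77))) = Union(ProductSet({-7/5, -3/22, 8/7}, Interval.Ropen(5/97, 8/77)), ProductSet(Interval.Lopen(-3/22, 5/97), Interval.Lopen(-5/4, -9/53)))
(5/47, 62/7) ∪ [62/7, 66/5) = (5/47, 66/5)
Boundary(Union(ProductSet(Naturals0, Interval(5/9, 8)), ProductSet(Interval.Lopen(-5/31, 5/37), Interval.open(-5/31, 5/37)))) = Union(ProductSet({-5/31, 5/37}, Interval(-5/31, 5/37)), ProductSet(Interval(-5/31, 5/37), {-5/31, 5/37}), ProductSet(Union(Complement(Naturals0, Interval.open(-5/31, 5/37)), Naturals0), Interval(5/9, 8)))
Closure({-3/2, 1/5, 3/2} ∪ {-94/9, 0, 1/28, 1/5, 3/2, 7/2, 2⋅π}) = {-94/9, -3/2, 0, 1/28, 1/5, 3/2, 7/2, 2⋅π}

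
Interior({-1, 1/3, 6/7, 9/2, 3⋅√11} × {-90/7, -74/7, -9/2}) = ∅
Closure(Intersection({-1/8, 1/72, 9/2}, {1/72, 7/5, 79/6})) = {1/72}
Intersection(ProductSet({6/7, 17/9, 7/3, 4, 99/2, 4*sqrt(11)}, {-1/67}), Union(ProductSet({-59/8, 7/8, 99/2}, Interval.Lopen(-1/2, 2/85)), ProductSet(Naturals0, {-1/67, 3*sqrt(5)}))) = ProductSet({4, 99/2}, {-1/67})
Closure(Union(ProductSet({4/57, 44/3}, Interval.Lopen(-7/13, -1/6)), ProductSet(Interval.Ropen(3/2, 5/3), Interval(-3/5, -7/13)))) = Union(ProductSet({4/57, 44/3}, Interval(-7/13, -1/6)), ProductSet(Interval(3/2, 5/3), Interval(-3/5, -7/13)))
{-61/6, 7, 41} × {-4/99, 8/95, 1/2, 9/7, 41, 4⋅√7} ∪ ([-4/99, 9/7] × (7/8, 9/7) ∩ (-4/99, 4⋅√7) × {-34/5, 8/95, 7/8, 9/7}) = {-61/6, 7, 41} × {-4/99, 8/95, 1/2, 9/7, 41, 4⋅√7}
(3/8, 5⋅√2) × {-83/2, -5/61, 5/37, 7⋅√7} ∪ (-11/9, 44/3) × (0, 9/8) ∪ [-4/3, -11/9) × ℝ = ([-4/3, -11/9) × ℝ) ∪ ((-11/9, 44/3) × (0, 9/8)) ∪ ((3/8, 5⋅√2) × {-83/2, -5/61, 5/37, 7⋅√7})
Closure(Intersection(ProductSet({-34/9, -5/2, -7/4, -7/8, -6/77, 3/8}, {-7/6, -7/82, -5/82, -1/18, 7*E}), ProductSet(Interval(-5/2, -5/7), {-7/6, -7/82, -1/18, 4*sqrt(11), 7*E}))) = ProductSet({-5/2, -7/4, -7/8}, {-7/6, -7/82, -1/18, 7*E})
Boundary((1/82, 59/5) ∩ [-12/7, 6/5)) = {1/82, 6/5}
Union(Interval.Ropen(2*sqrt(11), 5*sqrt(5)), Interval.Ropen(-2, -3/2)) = Union(Interval.Ropen(-2, -3/2), Interval.Ropen(2*sqrt(11), 5*sqrt(5)))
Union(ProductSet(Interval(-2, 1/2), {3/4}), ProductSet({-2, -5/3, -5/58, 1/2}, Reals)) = Union(ProductSet({-2, -5/3, -5/58, 1/2}, Reals), ProductSet(Interval(-2, 1/2), {3/4}))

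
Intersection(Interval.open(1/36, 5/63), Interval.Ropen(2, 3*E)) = EmptySet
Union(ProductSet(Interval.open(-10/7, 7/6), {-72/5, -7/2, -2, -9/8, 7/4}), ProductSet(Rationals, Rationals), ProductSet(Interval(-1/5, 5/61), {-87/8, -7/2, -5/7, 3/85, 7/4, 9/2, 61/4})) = Union(ProductSet(Interval.open(-10/7, 7/6), {-72/5, -7/2, -2, -9/8, 7/4}), ProductSet(Interval(-1/5, 5/61), {-87/8, -7/2, -5/7, 3/85, 7/4, 9/2, 61/4}), ProductSet(Rationals, Rationals))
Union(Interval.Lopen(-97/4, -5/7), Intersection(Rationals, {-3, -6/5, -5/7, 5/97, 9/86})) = Union({5/97, 9/86}, Interval.Lopen(-97/4, -5/7))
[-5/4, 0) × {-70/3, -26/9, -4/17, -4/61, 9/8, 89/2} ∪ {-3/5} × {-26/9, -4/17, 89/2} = [-5/4, 0) × {-70/3, -26/9, -4/17, -4/61, 9/8, 89/2}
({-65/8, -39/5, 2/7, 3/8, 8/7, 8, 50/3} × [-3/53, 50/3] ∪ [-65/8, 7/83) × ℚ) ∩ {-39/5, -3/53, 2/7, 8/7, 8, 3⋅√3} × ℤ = ({-39/5, -3/53} × ℤ) ∪ ({-39/5, 2/7, 8/7, 8} × {0, 1, …, 16})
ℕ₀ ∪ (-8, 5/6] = (-8, 5/6] ∪ ℕ₀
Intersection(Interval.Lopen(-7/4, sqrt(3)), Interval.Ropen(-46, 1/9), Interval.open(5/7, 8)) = EmptySet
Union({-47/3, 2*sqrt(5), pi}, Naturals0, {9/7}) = Union({-47/3, 9/7, 2*sqrt(5), pi}, Naturals0)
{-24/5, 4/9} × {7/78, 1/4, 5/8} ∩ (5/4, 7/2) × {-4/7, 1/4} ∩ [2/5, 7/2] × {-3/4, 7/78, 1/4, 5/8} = ∅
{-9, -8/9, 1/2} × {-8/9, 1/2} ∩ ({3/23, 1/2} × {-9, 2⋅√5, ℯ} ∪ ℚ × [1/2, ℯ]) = {-9, -8/9, 1/2} × {1/2}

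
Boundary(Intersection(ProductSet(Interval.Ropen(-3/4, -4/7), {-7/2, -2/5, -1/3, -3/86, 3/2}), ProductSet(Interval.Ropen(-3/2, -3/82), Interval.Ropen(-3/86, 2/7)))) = ProductSet(Interval(-3/4, -4/7), {-3/86})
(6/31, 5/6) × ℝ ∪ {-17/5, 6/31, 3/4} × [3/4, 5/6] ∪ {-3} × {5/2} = ({-3} × {5/2}) ∪ ((6/31, 5/6) × ℝ) ∪ ({-17/5, 6/31, 3/4} × [3/4, 5/6])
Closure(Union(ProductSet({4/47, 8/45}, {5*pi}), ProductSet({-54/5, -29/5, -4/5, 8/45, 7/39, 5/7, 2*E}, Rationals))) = Union(ProductSet({4/47, 8/45}, {5*pi}), ProductSet({-54/5, -29/5, -4/5, 8/45, 7/39, 5/7, 2*E}, Reals))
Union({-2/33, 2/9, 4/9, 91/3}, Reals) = Reals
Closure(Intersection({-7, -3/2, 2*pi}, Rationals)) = {-7, -3/2}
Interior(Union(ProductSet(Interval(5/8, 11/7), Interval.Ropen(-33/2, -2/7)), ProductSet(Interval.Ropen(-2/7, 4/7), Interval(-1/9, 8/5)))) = Union(ProductSet(Interval.open(-2/7, 4/7), Interval.open(-1/9, 8/5)), ProductSet(Interval.open(5/8, 11/7), Interval.open(-33/2, -2/7)))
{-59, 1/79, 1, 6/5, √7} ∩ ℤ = {-59, 1}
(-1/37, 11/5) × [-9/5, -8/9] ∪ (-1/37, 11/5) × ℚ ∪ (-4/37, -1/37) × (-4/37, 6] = ((-4/37, -1/37) × (-4/37, 6]) ∪ ((-1/37, 11/5) × (ℚ ∪ [-9/5, -8/9]))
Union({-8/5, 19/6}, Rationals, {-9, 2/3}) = Rationals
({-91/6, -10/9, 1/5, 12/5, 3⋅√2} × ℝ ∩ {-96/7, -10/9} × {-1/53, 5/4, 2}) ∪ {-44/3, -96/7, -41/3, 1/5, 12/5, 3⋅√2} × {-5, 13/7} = ({-10/9} × {-1/53, 5/4, 2}) ∪ ({-44/3, -96/7, -41/3, 1/5, 12/5, 3⋅√2} × {-5, 13/7})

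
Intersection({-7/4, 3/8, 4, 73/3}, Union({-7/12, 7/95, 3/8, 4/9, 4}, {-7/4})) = {-7/4, 3/8, 4}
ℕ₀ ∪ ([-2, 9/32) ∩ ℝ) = [-2, 9/32) ∪ ℕ₀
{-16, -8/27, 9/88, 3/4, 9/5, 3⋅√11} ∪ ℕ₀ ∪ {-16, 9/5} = {-16, -8/27, 9/88, 3/4, 9/5, 3⋅√11} ∪ ℕ₀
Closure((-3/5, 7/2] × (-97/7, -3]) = ({-3/5, 7/2} × [-97/7, -3]) ∪ ([-3/5, 7/2] × {-97/7, -3}) ∪ ((-3/5, 7/2] × (-97/7, -3])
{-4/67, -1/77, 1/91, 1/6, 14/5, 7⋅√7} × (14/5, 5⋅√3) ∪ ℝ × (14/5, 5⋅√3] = ℝ × (14/5, 5⋅√3]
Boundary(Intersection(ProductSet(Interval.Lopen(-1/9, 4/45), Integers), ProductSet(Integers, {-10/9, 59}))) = ProductSet(Range(0, 1, 1), {59})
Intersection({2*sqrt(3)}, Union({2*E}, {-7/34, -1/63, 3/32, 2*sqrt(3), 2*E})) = {2*sqrt(3)}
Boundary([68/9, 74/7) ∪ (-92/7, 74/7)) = {-92/7, 74/7}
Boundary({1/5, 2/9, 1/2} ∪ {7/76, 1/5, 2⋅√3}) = {7/76, 1/5, 2/9, 1/2, 2⋅√3}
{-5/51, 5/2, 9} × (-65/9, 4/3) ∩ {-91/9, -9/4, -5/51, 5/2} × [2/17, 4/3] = {-5/51, 5/2} × [2/17, 4/3)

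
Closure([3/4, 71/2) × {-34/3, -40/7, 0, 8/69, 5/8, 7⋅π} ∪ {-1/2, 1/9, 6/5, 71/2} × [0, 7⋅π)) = ({-1/2, 1/9, 6/5, 71/2} × [0, 7⋅π]) ∪ ([3/4, 71/2] × {-34/3, -40/7, 0, 8/69, 5/8, 7⋅π})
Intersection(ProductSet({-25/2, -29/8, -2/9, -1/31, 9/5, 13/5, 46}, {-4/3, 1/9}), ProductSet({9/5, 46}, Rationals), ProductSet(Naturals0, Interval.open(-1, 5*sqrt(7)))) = ProductSet({46}, {1/9})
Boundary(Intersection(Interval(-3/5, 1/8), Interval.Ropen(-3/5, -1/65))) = {-3/5, -1/65}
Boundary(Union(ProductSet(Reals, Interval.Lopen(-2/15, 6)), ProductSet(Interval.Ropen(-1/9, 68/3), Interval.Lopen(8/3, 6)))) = ProductSet(Reals, {-2/15, 6})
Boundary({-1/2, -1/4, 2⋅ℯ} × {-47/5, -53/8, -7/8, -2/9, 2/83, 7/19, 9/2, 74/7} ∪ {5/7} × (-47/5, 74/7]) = ({5/7} × [-47/5, 74/7]) ∪ ({-1/2, -1/4, 2⋅ℯ} × {-47/5, -53/8, -7/8, -2/9, 2/83, 7/19, 9/2, 74/7})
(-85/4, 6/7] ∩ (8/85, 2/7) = (8/85, 2/7)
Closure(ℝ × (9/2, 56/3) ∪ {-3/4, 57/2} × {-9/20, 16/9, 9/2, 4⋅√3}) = (ℝ × [9/2, 56/3]) ∪ ({-3/4, 57/2} × {-9/20, 16/9, 9/2, 4⋅√3})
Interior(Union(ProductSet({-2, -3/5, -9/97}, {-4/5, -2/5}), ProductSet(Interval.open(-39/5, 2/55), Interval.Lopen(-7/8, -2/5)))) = ProductSet(Interval.open(-39/5, 2/55), Interval.open(-7/8, -2/5))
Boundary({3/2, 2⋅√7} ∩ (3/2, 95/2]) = {2⋅√7}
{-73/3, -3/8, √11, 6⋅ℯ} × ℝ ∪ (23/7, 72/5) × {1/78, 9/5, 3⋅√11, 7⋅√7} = ({-73/3, -3/8, √11, 6⋅ℯ} × ℝ) ∪ ((23/7, 72/5) × {1/78, 9/5, 3⋅√11, 7⋅√7})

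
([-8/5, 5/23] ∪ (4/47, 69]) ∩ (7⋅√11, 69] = (7⋅√11, 69]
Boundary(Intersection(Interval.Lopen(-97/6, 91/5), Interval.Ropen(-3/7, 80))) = {-3/7, 91/5}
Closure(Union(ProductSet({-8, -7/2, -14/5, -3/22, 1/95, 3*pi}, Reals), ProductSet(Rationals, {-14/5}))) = Union(ProductSet({-8, -7/2, -14/5, -3/22, 1/95, 3*pi}, Reals), ProductSet(Reals, {-14/5}))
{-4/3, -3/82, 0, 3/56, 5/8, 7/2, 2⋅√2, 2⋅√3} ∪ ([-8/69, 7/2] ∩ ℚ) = {-4/3, 2⋅√2, 2⋅√3} ∪ (ℚ ∩ [-8/69, 7/2])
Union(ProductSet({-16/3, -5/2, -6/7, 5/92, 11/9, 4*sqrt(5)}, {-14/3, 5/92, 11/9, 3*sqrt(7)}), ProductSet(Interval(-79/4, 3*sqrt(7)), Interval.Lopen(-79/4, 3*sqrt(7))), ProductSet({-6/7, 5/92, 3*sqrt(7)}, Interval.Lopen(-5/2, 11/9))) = Union(ProductSet({-16/3, -5/2, -6/7, 5/92, 11/9, 4*sqrt(5)}, {-14/3, 5/92, 11/9, 3*sqrt(7)}), ProductSet(Interval(-79/4, 3*sqrt(7)), Interval.Lopen(-79/4, 3*sqrt(7))))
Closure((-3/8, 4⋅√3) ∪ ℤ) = ℤ ∪ [-3/8, 4⋅√3]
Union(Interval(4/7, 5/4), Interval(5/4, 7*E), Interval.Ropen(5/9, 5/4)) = Interval(5/9, 7*E)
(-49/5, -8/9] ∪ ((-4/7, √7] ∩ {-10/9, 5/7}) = (-49/5, -8/9] ∪ {5/7}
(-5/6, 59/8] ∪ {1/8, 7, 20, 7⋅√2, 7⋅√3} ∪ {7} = (-5/6, 59/8] ∪ {20, 7⋅√2, 7⋅√3}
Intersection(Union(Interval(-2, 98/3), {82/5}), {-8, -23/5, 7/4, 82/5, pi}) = {7/4, 82/5, pi}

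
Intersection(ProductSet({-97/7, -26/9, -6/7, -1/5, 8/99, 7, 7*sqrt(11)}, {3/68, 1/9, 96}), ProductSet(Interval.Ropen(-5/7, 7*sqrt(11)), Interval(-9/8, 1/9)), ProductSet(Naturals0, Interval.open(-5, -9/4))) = EmptySet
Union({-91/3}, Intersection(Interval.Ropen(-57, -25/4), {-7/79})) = {-91/3}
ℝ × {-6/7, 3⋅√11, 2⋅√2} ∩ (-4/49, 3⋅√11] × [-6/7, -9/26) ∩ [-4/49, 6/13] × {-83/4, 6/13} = ∅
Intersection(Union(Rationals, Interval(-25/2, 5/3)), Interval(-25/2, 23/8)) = Union(Intersection(Interval(-25/2, 23/8), Rationals), Interval(-25/2, 5/3))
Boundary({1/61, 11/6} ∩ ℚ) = {1/61, 11/6}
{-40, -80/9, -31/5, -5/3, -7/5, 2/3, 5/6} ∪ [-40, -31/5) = [-40, -31/5] ∪ {-5/3, -7/5, 2/3, 5/6}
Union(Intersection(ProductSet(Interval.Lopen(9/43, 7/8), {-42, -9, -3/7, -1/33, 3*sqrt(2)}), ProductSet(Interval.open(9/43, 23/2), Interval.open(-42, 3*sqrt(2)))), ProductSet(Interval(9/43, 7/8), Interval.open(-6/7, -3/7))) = Union(ProductSet(Interval(9/43, 7/8), Interval.open(-6/7, -3/7)), ProductSet(Interval.Lopen(9/43, 7/8), {-9, -3/7, -1/33}))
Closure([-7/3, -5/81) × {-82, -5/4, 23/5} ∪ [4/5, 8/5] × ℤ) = ([4/5, 8/5] × ℤ) ∪ ([-7/3, -5/81] × {-82, -5/4, 23/5})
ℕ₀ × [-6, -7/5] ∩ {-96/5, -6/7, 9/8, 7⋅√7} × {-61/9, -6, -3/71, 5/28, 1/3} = ∅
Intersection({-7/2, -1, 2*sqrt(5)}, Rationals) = {-7/2, -1}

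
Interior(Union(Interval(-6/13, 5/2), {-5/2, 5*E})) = Interval.open(-6/13, 5/2)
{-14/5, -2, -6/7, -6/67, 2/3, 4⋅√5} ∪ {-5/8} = {-14/5, -2, -6/7, -5/8, -6/67, 2/3, 4⋅√5}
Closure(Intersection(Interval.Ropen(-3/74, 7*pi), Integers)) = Range(0, 22, 1)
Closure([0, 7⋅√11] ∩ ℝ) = [0, 7⋅√11]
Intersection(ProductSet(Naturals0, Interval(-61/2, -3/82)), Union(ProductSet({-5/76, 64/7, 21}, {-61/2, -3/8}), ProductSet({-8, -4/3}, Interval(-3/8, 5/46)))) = ProductSet({21}, {-61/2, -3/8})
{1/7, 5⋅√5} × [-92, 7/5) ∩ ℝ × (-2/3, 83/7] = {1/7, 5⋅√5} × (-2/3, 7/5)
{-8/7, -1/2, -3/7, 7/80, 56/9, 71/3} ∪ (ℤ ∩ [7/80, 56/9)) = {-8/7, -1/2, -3/7, 7/80, 56/9, 71/3} ∪ {1, 2, …, 6}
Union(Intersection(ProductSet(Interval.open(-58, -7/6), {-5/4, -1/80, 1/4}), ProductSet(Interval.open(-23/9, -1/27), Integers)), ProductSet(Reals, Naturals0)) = ProductSet(Reals, Naturals0)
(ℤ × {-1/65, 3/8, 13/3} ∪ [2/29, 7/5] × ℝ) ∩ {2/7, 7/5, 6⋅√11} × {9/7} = {2/7, 7/5} × {9/7}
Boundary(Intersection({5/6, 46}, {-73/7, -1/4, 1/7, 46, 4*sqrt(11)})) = {46}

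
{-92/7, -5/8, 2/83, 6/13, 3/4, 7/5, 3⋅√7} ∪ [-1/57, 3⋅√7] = {-92/7, -5/8} ∪ [-1/57, 3⋅√7]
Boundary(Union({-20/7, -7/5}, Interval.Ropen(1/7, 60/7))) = {-20/7, -7/5, 1/7, 60/7}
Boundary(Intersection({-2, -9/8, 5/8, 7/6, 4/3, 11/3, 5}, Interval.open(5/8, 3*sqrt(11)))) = {7/6, 4/3, 11/3, 5}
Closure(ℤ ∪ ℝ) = ℝ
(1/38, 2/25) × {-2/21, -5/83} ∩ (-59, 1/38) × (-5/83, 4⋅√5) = ∅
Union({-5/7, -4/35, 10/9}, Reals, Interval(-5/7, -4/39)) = Interval(-oo, oo)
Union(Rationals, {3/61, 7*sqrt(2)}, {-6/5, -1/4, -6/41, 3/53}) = Union({7*sqrt(2)}, Rationals)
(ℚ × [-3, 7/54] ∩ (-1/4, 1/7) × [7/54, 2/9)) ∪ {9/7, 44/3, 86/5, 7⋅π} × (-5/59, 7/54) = ((ℚ ∩ (-1/4, 1/7)) × {7/54}) ∪ ({9/7, 44/3, 86/5, 7⋅π} × (-5/59, 7/54))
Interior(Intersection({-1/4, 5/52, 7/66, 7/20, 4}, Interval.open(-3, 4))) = EmptySet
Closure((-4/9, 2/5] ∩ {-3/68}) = {-3/68}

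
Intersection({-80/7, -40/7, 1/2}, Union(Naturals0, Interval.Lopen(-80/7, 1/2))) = {-40/7, 1/2}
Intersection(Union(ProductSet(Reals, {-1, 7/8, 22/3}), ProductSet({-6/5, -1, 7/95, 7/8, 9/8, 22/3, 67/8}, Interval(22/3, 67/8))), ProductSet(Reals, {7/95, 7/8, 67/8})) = Union(ProductSet({-6/5, -1, 7/95, 7/8, 9/8, 22/3, 67/8}, {67/8}), ProductSet(Reals, {7/8}))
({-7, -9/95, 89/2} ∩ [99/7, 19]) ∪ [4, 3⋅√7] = [4, 3⋅√7]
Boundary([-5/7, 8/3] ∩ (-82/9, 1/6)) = {-5/7, 1/6}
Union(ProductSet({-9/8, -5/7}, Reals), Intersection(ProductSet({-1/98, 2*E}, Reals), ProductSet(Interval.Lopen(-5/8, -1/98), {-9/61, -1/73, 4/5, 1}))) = Union(ProductSet({-1/98}, {-9/61, -1/73, 4/5, 1}), ProductSet({-9/8, -5/7}, Reals))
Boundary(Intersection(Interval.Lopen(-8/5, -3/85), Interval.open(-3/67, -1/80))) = {-3/67, -3/85}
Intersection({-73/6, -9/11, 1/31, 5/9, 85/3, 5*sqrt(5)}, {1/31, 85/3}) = {1/31, 85/3}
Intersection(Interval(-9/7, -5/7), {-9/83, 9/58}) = EmptySet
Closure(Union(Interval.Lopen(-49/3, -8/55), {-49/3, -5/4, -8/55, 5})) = Union({5}, Interval(-49/3, -8/55))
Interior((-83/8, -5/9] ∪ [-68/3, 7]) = (-68/3, 7)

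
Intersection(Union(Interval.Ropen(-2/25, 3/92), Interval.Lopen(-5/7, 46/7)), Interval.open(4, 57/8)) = Interval.Lopen(4, 46/7)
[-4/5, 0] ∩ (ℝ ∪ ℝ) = [-4/5, 0]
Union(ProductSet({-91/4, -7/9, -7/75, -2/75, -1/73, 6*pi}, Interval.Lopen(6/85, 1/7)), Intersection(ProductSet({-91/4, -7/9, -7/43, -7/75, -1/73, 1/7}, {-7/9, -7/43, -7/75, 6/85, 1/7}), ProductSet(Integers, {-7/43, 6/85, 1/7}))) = ProductSet({-91/4, -7/9, -7/75, -2/75, -1/73, 6*pi}, Interval.Lopen(6/85, 1/7))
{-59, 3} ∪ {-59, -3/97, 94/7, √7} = {-59, -3/97, 3, 94/7, √7}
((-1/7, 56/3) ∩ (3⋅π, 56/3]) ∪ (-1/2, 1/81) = (-1/2, 1/81) ∪ (3⋅π, 56/3)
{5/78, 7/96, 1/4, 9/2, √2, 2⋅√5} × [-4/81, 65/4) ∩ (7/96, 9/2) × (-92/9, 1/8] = {1/4, √2, 2⋅√5} × [-4/81, 1/8]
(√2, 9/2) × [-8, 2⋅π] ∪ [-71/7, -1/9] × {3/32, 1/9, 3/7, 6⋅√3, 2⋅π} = ((√2, 9/2) × [-8, 2⋅π]) ∪ ([-71/7, -1/9] × {3/32, 1/9, 3/7, 6⋅√3, 2⋅π})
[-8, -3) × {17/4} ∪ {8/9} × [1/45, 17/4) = ({8/9} × [1/45, 17/4)) ∪ ([-8, -3) × {17/4})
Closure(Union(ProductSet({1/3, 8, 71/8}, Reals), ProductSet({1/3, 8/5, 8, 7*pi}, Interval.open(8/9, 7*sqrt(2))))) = Union(ProductSet({1/3, 8, 71/8}, Reals), ProductSet({1/3, 8/5, 8, 7*pi}, Interval(8/9, 7*sqrt(2))))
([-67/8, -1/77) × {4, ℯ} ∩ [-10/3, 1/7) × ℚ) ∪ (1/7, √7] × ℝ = ([-10/3, -1/77) × {4}) ∪ ((1/7, √7] × ℝ)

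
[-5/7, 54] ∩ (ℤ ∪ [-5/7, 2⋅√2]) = [-5/7, 2⋅√2] ∪ {0, 1, …, 54}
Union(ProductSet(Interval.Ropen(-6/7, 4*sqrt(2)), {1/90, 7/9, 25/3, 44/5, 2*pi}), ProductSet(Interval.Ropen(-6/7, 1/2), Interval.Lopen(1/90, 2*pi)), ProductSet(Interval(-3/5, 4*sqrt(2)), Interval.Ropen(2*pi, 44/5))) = Union(ProductSet(Interval.Ropen(-6/7, 1/2), Interval.Lopen(1/90, 2*pi)), ProductSet(Interval.Ropen(-6/7, 4*sqrt(2)), {1/90, 7/9, 25/3, 44/5, 2*pi}), ProductSet(Interval(-3/5, 4*sqrt(2)), Interval.Ropen(2*pi, 44/5)))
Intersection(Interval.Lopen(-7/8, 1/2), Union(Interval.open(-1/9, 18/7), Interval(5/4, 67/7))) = Interval.Lopen(-1/9, 1/2)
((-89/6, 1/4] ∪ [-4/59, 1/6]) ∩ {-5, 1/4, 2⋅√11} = {-5, 1/4}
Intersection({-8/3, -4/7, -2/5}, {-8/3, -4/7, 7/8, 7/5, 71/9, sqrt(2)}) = {-8/3, -4/7}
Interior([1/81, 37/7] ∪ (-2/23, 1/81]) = (-2/23, 37/7)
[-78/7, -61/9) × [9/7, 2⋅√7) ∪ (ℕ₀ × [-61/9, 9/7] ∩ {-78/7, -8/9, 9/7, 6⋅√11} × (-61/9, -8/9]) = [-78/7, -61/9) × [9/7, 2⋅√7)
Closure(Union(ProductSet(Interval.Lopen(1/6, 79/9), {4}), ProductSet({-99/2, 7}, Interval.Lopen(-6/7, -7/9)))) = Union(ProductSet({-99/2, 7}, Interval(-6/7, -7/9)), ProductSet(Interval(1/6, 79/9), {4}))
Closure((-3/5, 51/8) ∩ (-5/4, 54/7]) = [-3/5, 51/8]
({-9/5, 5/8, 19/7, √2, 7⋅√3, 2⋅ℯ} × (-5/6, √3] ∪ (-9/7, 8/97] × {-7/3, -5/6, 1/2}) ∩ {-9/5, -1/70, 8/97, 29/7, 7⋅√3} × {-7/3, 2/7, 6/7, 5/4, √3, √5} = ({-1/70, 8/97} × {-7/3}) ∪ ({-9/5, 7⋅√3} × {2/7, 6/7, 5/4, √3})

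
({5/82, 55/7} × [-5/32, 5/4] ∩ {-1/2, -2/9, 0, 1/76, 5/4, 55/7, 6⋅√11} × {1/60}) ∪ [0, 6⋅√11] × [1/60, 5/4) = [0, 6⋅√11] × [1/60, 5/4)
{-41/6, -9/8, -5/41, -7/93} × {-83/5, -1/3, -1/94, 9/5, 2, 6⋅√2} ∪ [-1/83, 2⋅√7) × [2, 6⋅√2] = ({-41/6, -9/8, -5/41, -7/93} × {-83/5, -1/3, -1/94, 9/5, 2, 6⋅√2}) ∪ ([-1/83, 2⋅√7) × [2, 6⋅√2])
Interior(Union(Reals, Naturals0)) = Reals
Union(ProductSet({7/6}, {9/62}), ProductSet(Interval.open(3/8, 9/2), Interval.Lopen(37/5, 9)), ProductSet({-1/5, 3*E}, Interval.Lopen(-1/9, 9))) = Union(ProductSet({7/6}, {9/62}), ProductSet({-1/5, 3*E}, Interval.Lopen(-1/9, 9)), ProductSet(Interval.open(3/8, 9/2), Interval.Lopen(37/5, 9)))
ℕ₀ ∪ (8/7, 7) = ℕ₀ ∪ (8/7, 7]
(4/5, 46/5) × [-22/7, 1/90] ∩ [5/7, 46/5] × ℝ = (4/5, 46/5) × [-22/7, 1/90]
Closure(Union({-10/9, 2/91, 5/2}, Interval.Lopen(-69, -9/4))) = Union({-10/9, 2/91, 5/2}, Interval(-69, -9/4))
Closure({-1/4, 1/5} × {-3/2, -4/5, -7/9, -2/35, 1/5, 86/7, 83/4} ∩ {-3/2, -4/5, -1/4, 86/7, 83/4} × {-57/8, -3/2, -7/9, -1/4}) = {-1/4} × {-3/2, -7/9}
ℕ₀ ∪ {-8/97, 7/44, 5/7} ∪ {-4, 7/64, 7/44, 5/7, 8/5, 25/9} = {-4, -8/97, 7/64, 7/44, 5/7, 8/5, 25/9} ∪ ℕ₀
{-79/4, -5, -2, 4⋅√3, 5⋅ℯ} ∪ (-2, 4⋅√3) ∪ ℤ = ℤ ∪ {-79/4, 5⋅ℯ} ∪ [-2, 4⋅√3]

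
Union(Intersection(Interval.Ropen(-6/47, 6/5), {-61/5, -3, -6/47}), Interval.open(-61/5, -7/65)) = Interval.open(-61/5, -7/65)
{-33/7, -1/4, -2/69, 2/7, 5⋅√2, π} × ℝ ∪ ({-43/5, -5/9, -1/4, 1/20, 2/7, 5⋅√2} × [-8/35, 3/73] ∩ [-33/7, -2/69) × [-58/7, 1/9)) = ({-5/9, -1/4} × [-8/35, 3/73]) ∪ ({-33/7, -1/4, -2/69, 2/7, 5⋅√2, π} × ℝ)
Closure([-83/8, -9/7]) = [-83/8, -9/7]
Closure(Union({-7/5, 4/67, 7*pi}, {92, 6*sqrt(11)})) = {-7/5, 4/67, 92, 6*sqrt(11), 7*pi}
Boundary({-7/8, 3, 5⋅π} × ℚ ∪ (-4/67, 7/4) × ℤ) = ([-4/67, 7/4] × ℤ) ∪ ({-7/8, 3, 5⋅π} × ℝ)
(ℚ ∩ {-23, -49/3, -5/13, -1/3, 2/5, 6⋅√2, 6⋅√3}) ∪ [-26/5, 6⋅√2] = {-23, -49/3} ∪ [-26/5, 6⋅√2]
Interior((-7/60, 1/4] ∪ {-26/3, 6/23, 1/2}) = (-7/60, 1/4)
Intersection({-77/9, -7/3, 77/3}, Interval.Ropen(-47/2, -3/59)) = {-77/9, -7/3}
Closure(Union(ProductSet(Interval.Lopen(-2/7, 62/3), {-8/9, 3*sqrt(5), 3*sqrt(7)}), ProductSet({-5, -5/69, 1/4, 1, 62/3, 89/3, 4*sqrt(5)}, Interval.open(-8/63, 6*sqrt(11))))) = Union(ProductSet({-5, -5/69, 1/4, 1, 62/3, 89/3, 4*sqrt(5)}, Interval(-8/63, 6*sqrt(11))), ProductSet(Interval(-2/7, 62/3), {-8/9, 3*sqrt(5), 3*sqrt(7)}))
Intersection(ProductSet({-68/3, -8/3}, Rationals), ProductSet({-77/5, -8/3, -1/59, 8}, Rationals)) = ProductSet({-8/3}, Rationals)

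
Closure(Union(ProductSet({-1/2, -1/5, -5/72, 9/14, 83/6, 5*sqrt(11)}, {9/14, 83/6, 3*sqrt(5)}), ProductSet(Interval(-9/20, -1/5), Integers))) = Union(ProductSet({-1/2, -1/5, -5/72, 9/14, 83/6, 5*sqrt(11)}, {9/14, 83/6, 3*sqrt(5)}), ProductSet(Interval(-9/20, -1/5), Integers))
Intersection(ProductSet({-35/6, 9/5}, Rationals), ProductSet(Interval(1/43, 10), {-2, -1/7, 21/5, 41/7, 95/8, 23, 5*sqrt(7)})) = ProductSet({9/5}, {-2, -1/7, 21/5, 41/7, 95/8, 23})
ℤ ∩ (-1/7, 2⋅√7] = {0, 1, …, 5}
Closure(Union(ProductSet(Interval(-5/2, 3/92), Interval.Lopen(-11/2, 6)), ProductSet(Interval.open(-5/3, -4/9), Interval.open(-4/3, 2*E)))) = ProductSet(Interval(-5/2, 3/92), Interval(-11/2, 6))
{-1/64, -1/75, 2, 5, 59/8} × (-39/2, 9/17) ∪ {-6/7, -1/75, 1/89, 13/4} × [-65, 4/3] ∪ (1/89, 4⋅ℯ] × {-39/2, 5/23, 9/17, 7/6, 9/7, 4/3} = ({-6/7, -1/75, 1/89, 13/4} × [-65, 4/3]) ∪ ({-1/64, -1/75, 2, 5, 59/8} × (-39/2, 9/17)) ∪ ((1/89, 4⋅ℯ] × {-39/2, 5/23, 9/17, 7/6, 9/7, 4/3})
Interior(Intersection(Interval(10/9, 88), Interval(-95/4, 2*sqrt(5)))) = Interval.open(10/9, 2*sqrt(5))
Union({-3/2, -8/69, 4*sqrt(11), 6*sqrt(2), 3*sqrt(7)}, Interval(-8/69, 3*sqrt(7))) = Union({-3/2, 4*sqrt(11), 6*sqrt(2)}, Interval(-8/69, 3*sqrt(7)))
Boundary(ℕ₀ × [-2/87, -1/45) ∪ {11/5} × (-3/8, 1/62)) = (ℕ₀ × [-2/87, -1/45]) ∪ ({11/5} × [-3/8, 1/62])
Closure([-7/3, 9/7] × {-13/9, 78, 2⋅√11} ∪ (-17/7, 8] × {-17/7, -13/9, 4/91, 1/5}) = ([-17/7, 8] × {-17/7, -13/9, 4/91, 1/5}) ∪ ([-7/3, 9/7] × {-13/9, 78, 2⋅√11})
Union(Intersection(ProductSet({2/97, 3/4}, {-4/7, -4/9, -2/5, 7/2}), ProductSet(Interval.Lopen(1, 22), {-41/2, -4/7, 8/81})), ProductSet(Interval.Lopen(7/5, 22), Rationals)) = ProductSet(Interval.Lopen(7/5, 22), Rationals)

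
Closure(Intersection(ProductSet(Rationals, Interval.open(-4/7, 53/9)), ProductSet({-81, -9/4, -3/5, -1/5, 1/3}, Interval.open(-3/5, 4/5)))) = ProductSet({-81, -9/4, -3/5, -1/5, 1/3}, Interval(-4/7, 4/5))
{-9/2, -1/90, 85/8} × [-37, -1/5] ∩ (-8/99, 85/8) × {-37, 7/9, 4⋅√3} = {-1/90} × {-37}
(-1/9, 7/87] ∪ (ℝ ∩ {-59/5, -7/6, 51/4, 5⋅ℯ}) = {-59/5, -7/6, 51/4, 5⋅ℯ} ∪ (-1/9, 7/87]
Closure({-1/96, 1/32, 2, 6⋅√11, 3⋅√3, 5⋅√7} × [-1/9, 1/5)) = {-1/96, 1/32, 2, 6⋅√11, 3⋅√3, 5⋅√7} × [-1/9, 1/5]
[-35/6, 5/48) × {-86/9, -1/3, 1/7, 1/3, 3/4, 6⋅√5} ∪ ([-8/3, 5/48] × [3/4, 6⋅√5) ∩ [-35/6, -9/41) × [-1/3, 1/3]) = [-35/6, 5/48) × {-86/9, -1/3, 1/7, 1/3, 3/4, 6⋅√5}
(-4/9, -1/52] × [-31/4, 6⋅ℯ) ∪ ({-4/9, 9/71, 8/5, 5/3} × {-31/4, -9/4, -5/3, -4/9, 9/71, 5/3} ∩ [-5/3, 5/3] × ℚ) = ({-4/9, 9/71, 8/5, 5/3} × {-31/4, -9/4, -5/3, -4/9, 9/71, 5/3}) ∪ ((-4/9, -1/52] × [-31/4, 6⋅ℯ))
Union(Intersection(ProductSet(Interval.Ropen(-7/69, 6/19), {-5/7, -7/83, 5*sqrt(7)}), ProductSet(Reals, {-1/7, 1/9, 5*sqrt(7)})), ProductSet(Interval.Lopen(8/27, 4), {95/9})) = Union(ProductSet(Interval.Ropen(-7/69, 6/19), {5*sqrt(7)}), ProductSet(Interval.Lopen(8/27, 4), {95/9}))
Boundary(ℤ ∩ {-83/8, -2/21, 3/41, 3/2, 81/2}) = ∅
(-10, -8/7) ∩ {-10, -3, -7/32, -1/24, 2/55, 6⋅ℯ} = {-3}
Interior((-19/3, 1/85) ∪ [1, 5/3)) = (-19/3, 1/85) ∪ (1, 5/3)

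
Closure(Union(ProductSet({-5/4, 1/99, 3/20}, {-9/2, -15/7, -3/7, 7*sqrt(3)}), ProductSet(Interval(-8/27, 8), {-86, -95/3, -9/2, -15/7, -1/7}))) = Union(ProductSet({-5/4, 1/99, 3/20}, {-9/2, -15/7, -3/7, 7*sqrt(3)}), ProductSet(Interval(-8/27, 8), {-86, -95/3, -9/2, -15/7, -1/7}))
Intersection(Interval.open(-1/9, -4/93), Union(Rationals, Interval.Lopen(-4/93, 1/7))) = Intersection(Interval.open(-1/9, -4/93), Rationals)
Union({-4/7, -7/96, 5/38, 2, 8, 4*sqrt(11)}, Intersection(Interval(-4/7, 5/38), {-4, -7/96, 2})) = {-4/7, -7/96, 5/38, 2, 8, 4*sqrt(11)}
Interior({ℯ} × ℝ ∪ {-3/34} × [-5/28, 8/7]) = ∅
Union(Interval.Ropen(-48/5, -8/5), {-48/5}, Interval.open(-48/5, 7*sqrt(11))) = Interval.Ropen(-48/5, 7*sqrt(11))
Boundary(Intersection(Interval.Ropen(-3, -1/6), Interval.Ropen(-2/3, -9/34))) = {-2/3, -9/34}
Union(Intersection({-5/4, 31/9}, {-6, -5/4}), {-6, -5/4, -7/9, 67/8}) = {-6, -5/4, -7/9, 67/8}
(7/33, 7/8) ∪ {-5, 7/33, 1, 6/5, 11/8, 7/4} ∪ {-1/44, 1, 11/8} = {-5, -1/44, 1, 6/5, 11/8, 7/4} ∪ [7/33, 7/8)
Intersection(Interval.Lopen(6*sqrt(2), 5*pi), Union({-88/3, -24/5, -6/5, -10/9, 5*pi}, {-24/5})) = {5*pi}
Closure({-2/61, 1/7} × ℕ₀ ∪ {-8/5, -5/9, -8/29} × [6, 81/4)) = ({-2/61, 1/7} × ℕ₀) ∪ ({-8/5, -5/9, -8/29} × [6, 81/4])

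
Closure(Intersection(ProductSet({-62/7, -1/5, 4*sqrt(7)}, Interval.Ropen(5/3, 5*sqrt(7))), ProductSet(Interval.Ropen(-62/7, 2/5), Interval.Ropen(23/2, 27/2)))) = ProductSet({-62/7, -1/5}, Interval(23/2, 5*sqrt(7)))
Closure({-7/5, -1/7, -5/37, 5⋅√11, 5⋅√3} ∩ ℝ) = {-7/5, -1/7, -5/37, 5⋅√11, 5⋅√3}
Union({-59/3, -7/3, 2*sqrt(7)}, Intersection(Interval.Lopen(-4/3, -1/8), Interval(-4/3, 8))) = Union({-59/3, -7/3, 2*sqrt(7)}, Interval.Lopen(-4/3, -1/8))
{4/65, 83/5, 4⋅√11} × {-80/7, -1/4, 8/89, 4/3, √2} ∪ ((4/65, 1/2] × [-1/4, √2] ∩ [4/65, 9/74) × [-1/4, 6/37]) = ((4/65, 9/74) × [-1/4, 6/37]) ∪ ({4/65, 83/5, 4⋅√11} × {-80/7, -1/4, 8/89, 4/3, √2})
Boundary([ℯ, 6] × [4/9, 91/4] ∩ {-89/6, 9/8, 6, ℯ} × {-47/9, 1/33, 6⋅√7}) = {6, ℯ} × {6⋅√7}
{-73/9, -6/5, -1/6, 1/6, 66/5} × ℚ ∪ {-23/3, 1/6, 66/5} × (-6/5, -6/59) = ({-73/9, -6/5, -1/6, 1/6, 66/5} × ℚ) ∪ ({-23/3, 1/6, 66/5} × (-6/5, -6/59))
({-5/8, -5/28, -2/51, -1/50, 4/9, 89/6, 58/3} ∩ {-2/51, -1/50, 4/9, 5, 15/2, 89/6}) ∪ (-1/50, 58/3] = {-2/51} ∪ [-1/50, 58/3]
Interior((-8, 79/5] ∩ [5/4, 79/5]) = (5/4, 79/5)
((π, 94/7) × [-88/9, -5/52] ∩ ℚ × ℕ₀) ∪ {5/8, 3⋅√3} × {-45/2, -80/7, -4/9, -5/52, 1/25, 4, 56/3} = {5/8, 3⋅√3} × {-45/2, -80/7, -4/9, -5/52, 1/25, 4, 56/3}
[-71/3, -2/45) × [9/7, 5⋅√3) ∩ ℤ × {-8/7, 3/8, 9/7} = {-23, -22, …, -1} × {9/7}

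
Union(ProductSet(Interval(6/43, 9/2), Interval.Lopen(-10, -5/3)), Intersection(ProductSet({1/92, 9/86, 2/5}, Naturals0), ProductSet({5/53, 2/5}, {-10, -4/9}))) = ProductSet(Interval(6/43, 9/2), Interval.Lopen(-10, -5/3))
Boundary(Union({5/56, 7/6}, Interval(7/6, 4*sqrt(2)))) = {5/56, 7/6, 4*sqrt(2)}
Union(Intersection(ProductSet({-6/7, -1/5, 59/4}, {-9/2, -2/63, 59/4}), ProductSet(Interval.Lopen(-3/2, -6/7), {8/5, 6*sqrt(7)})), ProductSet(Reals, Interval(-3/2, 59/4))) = ProductSet(Reals, Interval(-3/2, 59/4))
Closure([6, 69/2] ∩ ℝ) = [6, 69/2]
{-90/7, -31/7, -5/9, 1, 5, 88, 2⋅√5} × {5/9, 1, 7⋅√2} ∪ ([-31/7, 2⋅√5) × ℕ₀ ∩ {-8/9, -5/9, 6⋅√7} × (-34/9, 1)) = ({-8/9, -5/9} × {0}) ∪ ({-90/7, -31/7, -5/9, 1, 5, 88, 2⋅√5} × {5/9, 1, 7⋅√2})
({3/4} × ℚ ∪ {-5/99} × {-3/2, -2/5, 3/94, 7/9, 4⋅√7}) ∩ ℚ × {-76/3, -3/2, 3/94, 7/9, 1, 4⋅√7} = ({3/4} × {-76/3, -3/2, 3/94, 7/9, 1}) ∪ ({-5/99} × {-3/2, 3/94, 7/9, 4⋅√7})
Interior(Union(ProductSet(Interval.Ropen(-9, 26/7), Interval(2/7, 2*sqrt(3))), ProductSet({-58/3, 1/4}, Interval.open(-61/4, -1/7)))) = ProductSet(Interval.open(-9, 26/7), Interval.open(2/7, 2*sqrt(3)))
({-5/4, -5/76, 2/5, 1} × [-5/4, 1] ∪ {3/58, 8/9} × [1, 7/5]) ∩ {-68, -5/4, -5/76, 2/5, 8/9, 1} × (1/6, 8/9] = {-5/4, -5/76, 2/5, 1} × (1/6, 8/9]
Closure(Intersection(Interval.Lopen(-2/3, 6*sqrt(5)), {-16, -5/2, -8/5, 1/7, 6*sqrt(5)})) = {1/7, 6*sqrt(5)}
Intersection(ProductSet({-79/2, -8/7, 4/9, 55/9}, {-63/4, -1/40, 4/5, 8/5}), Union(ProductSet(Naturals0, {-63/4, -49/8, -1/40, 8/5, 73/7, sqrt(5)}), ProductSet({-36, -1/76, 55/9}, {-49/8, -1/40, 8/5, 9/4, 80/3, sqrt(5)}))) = ProductSet({55/9}, {-1/40, 8/5})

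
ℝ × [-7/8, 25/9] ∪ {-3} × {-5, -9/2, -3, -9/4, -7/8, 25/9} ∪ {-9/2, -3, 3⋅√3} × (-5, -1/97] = (ℝ × [-7/8, 25/9]) ∪ ({-3} × {-5, -9/2, -3, -9/4, -7/8, 25/9}) ∪ ({-9/2, -3, 3⋅√3} × (-5, -1/97])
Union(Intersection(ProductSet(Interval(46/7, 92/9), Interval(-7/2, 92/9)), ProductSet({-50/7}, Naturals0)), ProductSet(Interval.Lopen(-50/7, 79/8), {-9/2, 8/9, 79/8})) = ProductSet(Interval.Lopen(-50/7, 79/8), {-9/2, 8/9, 79/8})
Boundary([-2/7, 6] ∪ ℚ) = (-∞, -2/7] ∪ [6, ∞)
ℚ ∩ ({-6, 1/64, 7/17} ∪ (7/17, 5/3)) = {-6, 1/64} ∪ (ℚ ∩ [7/17, 5/3))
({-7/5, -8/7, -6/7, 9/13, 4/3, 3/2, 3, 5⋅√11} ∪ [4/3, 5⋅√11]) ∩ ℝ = {-7/5, -8/7, -6/7, 9/13} ∪ [4/3, 5⋅√11]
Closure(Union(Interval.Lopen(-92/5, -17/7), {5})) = Union({5}, Interval(-92/5, -17/7))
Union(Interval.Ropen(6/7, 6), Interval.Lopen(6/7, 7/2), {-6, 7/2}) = Union({-6}, Interval.Ropen(6/7, 6))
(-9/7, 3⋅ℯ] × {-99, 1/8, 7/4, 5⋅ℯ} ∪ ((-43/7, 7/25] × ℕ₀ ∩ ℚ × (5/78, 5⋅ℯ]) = ((ℚ ∩ (-43/7, 7/25]) × {1, 2, …, 13}) ∪ ((-9/7, 3⋅ℯ] × {-99, 1/8, 7/4, 5⋅ℯ})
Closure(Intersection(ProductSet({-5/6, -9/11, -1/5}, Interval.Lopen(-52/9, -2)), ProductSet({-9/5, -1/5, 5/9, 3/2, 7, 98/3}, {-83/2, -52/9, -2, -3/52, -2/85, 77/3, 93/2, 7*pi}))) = ProductSet({-1/5}, {-2})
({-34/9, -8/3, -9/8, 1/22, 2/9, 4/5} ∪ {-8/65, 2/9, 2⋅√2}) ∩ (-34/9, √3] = {-8/3, -9/8, -8/65, 1/22, 2/9, 4/5}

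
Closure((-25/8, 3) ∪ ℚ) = ℚ ∪ (-∞, ∞)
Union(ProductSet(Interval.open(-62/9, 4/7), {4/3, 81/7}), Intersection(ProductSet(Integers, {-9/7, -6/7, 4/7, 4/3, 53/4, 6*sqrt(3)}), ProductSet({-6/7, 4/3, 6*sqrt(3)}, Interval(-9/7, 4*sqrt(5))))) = ProductSet(Interval.open(-62/9, 4/7), {4/3, 81/7})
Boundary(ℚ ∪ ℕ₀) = ℝ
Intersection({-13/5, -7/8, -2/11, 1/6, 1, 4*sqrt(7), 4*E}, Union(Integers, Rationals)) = {-13/5, -7/8, -2/11, 1/6, 1}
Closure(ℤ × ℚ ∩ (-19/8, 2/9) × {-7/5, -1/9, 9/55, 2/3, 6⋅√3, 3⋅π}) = {-2, -1, 0} × {-7/5, -1/9, 9/55, 2/3}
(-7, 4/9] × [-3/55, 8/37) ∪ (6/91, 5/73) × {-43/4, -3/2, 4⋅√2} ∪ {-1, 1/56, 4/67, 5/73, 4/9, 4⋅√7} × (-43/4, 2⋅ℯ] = ((-7, 4/9] × [-3/55, 8/37)) ∪ ((6/91, 5/73) × {-43/4, -3/2, 4⋅√2}) ∪ ({-1, 1/56, 4/67, 5/73, 4/9, 4⋅√7} × (-43/4, 2⋅ℯ])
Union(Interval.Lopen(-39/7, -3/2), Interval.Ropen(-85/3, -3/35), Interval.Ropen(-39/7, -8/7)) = Interval.Ropen(-85/3, -3/35)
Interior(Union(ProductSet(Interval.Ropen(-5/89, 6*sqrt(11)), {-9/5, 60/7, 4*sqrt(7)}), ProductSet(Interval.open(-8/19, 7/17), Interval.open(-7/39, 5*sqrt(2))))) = ProductSet(Interval.open(-8/19, 7/17), Interval.open(-7/39, 5*sqrt(2)))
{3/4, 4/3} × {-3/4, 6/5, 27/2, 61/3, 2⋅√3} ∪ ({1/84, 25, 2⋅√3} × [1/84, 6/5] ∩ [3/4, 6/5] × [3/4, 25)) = {3/4, 4/3} × {-3/4, 6/5, 27/2, 61/3, 2⋅√3}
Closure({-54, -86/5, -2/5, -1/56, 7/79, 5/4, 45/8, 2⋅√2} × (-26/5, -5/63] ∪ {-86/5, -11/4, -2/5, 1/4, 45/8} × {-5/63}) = ({-86/5, -11/4, -2/5, 1/4, 45/8} × {-5/63}) ∪ ({-54, -86/5, -2/5, -1/56, 7/79, 5/4, 45/8, 2⋅√2} × [-26/5, -5/63])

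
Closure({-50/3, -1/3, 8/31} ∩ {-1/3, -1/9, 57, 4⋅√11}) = {-1/3}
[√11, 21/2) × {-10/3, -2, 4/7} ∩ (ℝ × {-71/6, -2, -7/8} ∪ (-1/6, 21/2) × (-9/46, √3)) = [√11, 21/2) × {-2, 4/7}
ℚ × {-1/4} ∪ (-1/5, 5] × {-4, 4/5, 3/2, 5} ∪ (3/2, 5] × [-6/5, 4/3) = (ℚ × {-1/4}) ∪ ((-1/5, 5] × {-4, 4/5, 3/2, 5}) ∪ ((3/2, 5] × [-6/5, 4/3))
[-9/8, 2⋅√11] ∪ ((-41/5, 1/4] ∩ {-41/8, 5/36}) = {-41/8} ∪ [-9/8, 2⋅√11]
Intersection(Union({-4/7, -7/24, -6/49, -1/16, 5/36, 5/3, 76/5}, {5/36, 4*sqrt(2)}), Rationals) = {-4/7, -7/24, -6/49, -1/16, 5/36, 5/3, 76/5}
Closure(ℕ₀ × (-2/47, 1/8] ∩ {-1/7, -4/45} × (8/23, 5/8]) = ∅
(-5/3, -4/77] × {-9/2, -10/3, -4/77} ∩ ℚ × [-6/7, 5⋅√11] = (ℚ ∩ (-5/3, -4/77]) × {-4/77}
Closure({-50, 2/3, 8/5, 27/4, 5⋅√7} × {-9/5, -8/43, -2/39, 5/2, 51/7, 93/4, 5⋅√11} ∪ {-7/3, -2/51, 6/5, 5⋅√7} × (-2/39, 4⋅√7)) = ({-7/3, -2/51, 6/5, 5⋅√7} × [-2/39, 4⋅√7]) ∪ ({-50, 2/3, 8/5, 27/4, 5⋅√7} × {-9/5, -8/43, -2/39, 5/2, 51/7, 93/4, 5⋅√11})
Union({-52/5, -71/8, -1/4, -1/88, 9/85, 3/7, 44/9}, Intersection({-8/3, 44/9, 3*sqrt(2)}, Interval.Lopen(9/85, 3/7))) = {-52/5, -71/8, -1/4, -1/88, 9/85, 3/7, 44/9}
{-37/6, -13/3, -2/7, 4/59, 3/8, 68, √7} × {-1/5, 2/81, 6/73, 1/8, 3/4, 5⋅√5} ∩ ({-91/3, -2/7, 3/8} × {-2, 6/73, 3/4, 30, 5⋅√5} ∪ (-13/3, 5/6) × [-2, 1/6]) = ({-2/7, 4/59, 3/8} × {-1/5, 2/81, 6/73, 1/8}) ∪ ({-2/7, 3/8} × {6/73, 3/4, 5⋅√5})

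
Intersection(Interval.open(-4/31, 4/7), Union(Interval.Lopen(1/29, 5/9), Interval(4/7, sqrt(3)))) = Interval.Lopen(1/29, 5/9)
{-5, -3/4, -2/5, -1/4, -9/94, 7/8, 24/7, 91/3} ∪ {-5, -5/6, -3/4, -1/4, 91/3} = {-5, -5/6, -3/4, -2/5, -1/4, -9/94, 7/8, 24/7, 91/3}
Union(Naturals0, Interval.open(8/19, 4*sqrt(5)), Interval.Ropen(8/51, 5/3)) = Union(Interval.Ropen(8/51, 4*sqrt(5)), Naturals0)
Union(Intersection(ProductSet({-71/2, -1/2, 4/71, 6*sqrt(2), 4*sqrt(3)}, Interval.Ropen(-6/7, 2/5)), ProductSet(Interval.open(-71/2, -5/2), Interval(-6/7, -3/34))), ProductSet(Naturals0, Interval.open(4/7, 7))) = ProductSet(Naturals0, Interval.open(4/7, 7))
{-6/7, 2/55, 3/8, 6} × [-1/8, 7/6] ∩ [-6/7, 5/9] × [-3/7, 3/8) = {-6/7, 2/55, 3/8} × [-1/8, 3/8)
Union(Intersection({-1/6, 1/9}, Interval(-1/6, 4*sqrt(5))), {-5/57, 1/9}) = {-1/6, -5/57, 1/9}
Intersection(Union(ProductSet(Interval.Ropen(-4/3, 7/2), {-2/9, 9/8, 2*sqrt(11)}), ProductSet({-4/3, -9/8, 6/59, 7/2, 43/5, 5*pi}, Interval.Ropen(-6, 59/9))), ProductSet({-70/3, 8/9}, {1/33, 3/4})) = EmptySet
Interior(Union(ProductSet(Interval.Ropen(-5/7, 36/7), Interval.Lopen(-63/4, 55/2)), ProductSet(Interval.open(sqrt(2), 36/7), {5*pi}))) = ProductSet(Interval.open(-5/7, 36/7), Interval.open(-63/4, 55/2))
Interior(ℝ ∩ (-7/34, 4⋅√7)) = (-7/34, 4⋅√7)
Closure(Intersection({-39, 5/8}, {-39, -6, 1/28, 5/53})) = {-39}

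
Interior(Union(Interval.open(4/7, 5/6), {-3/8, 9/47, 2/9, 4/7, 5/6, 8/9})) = Interval.open(4/7, 5/6)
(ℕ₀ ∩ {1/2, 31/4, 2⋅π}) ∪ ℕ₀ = ℕ₀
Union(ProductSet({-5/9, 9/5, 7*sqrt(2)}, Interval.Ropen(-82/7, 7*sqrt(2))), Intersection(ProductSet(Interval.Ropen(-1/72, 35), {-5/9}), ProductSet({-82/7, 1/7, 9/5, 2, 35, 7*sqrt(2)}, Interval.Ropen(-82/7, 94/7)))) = Union(ProductSet({-5/9, 9/5, 7*sqrt(2)}, Interval.Ropen(-82/7, 7*sqrt(2))), ProductSet({1/7, 9/5, 2, 7*sqrt(2)}, {-5/9}))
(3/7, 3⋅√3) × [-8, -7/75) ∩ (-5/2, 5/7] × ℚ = (3/7, 5/7] × (ℚ ∩ [-8, -7/75))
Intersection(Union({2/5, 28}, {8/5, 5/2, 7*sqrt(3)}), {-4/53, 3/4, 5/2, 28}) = {5/2, 28}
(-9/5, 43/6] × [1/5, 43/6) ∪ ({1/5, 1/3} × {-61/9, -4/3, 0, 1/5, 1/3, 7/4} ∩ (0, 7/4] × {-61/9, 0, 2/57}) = ({1/5, 1/3} × {-61/9, 0}) ∪ ((-9/5, 43/6] × [1/5, 43/6))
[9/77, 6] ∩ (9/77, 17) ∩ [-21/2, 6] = (9/77, 6]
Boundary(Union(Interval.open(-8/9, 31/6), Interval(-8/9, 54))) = {-8/9, 54}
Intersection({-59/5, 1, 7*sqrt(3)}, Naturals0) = {1}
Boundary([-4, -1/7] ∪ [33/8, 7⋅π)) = {-4, -1/7, 33/8, 7⋅π}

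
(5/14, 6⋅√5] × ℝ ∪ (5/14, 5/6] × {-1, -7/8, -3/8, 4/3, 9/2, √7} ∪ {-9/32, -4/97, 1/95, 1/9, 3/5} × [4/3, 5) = ((5/14, 6⋅√5] × ℝ) ∪ ({-9/32, -4/97, 1/95, 1/9, 3/5} × [4/3, 5))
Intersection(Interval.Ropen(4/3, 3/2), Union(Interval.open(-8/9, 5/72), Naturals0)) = EmptySet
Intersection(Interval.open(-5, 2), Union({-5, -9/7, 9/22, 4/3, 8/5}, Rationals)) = Intersection(Interval.open(-5, 2), Rationals)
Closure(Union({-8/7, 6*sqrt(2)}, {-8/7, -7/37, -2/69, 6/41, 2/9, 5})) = {-8/7, -7/37, -2/69, 6/41, 2/9, 5, 6*sqrt(2)}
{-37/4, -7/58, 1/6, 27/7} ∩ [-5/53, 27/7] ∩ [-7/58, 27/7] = {1/6, 27/7}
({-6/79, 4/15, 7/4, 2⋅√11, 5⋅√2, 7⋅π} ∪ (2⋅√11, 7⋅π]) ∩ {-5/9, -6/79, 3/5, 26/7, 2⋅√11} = {-6/79, 2⋅√11}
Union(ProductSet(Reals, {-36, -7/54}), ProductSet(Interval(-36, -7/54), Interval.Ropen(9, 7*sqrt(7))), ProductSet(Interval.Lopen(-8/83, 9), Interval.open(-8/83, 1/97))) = Union(ProductSet(Interval(-36, -7/54), Interval.Ropen(9, 7*sqrt(7))), ProductSet(Interval.Lopen(-8/83, 9), Interval.open(-8/83, 1/97)), ProductSet(Reals, {-36, -7/54}))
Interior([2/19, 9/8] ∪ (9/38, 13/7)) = (2/19, 13/7)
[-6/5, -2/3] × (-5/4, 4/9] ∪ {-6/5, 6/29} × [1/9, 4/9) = ({-6/5, 6/29} × [1/9, 4/9)) ∪ ([-6/5, -2/3] × (-5/4, 4/9])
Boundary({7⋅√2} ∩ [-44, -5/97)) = ∅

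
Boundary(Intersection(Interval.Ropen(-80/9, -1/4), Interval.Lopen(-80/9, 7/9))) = {-80/9, -1/4}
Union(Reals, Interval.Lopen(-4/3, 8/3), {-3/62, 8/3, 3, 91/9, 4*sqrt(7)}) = Interval(-oo, oo)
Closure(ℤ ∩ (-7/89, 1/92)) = {0}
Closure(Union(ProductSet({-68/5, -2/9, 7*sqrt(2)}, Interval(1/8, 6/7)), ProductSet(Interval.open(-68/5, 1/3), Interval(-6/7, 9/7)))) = Union(ProductSet({-68/5, -2/9, 7*sqrt(2)}, Interval(1/8, 6/7)), ProductSet(Interval(-68/5, 1/3), Interval(-6/7, 9/7)))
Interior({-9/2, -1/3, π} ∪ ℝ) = ℝ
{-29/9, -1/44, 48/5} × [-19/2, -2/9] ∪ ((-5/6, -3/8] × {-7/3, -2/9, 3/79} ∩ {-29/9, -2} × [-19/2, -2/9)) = {-29/9, -1/44, 48/5} × [-19/2, -2/9]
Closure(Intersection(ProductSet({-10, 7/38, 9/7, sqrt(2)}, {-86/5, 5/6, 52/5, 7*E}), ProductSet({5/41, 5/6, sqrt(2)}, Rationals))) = ProductSet({sqrt(2)}, {-86/5, 5/6, 52/5})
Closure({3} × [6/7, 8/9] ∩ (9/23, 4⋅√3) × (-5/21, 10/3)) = {3} × [6/7, 8/9]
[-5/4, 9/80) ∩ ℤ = {-1, 0}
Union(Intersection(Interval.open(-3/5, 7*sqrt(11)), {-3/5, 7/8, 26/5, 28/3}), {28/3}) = {7/8, 26/5, 28/3}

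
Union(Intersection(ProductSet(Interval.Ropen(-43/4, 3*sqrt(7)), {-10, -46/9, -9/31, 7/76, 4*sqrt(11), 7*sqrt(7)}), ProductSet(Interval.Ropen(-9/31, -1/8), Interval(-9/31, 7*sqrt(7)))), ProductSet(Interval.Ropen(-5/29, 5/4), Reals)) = Union(ProductSet(Interval.Ropen(-9/31, -1/8), {-9/31, 7/76, 4*sqrt(11), 7*sqrt(7)}), ProductSet(Interval.Ropen(-5/29, 5/4), Reals))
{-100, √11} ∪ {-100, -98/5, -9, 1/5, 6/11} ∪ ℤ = ℤ ∪ {-98/5, 1/5, 6/11, √11}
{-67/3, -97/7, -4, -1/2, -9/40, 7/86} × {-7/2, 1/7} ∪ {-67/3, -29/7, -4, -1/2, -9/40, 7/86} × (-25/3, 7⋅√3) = ({-67/3, -97/7, -4, -1/2, -9/40, 7/86} × {-7/2, 1/7}) ∪ ({-67/3, -29/7, -4, -1/2, -9/40, 7/86} × (-25/3, 7⋅√3))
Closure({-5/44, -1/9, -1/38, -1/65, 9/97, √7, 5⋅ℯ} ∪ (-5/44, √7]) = [-5/44, √7] ∪ {5⋅ℯ}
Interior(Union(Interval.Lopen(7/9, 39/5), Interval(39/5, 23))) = Interval.open(7/9, 23)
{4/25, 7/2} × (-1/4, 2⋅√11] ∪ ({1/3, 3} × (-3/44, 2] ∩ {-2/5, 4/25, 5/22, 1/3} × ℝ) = ({1/3} × (-3/44, 2]) ∪ ({4/25, 7/2} × (-1/4, 2⋅√11])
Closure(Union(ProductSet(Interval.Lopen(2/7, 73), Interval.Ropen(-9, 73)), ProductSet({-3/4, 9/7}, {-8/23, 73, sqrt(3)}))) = Union(ProductSet({-3/4, 9/7}, {-8/23, 73, sqrt(3)}), ProductSet({2/7, 73}, Interval(-9, 73)), ProductSet(Interval(2/7, 73), {-9, 73}), ProductSet(Interval.Lopen(2/7, 73), Interval.Ropen(-9, 73)))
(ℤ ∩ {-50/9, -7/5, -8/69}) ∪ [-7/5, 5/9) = [-7/5, 5/9)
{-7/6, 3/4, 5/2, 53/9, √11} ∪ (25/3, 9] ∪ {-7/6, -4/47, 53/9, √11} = {-7/6, -4/47, 3/4, 5/2, 53/9, √11} ∪ (25/3, 9]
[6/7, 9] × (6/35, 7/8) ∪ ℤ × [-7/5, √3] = (ℤ × [-7/5, √3]) ∪ ([6/7, 9] × (6/35, 7/8))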